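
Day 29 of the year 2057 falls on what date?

Jan 29, 2057

29 into Jan → Jan 29.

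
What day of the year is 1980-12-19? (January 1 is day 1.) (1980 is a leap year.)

Days in months before December: 31 + 29 + 31 + 30 + 31 + 30 + 31 + 31 + 30 + 31 + 30 = 335.
Plus 19 days into December → day 354.

354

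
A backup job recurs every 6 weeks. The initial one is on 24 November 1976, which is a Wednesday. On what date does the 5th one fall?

11 May 1977

The 5th occurrence is 4 intervals after the first: 4 × 42 = 168 days after 24 November 1976.
November has 30 days — 6 days to the end of November leaves 162.
December has 31 days (131 left).
January has 31 days (100 left).
February has 28 days (72 left).
March has 31 days (41 left).
April has 30 days (11 left).
11 days into May → 11 May 1977.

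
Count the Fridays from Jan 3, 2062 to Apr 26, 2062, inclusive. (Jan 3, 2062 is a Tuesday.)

16

Jan 3, 2062 is a Tuesday; the first Friday on or after it is Jan 6, 2062 (3 days later).
From Jan 6, 2062 to Apr 26, 2062: 25 + 28 + 31 + 26 = 110 days (rest of Jan, Feb, Mar, Apr).
110 ÷ 7 = 15 full weeks with remainder 5, so 15 more Fridays after the first → 16.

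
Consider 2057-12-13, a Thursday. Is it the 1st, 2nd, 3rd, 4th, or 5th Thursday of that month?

Day 13 falls in week ⌈13/7⌉ of the month.
Days 1–7 hold the 1st Thursday, 8–14 the 2nd, 15–21 the 3rd, 22–28 the 4th, 29–31 the 5th.
13 is in the range for the 2nd.

2nd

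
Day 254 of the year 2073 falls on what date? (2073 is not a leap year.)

September 11, 2073

January has 31 days (254 − 31 = 223 remain).
February has 28 days (223 − 28 = 195 remain).
March has 31 days (195 − 31 = 164 remain).
April has 30 days (164 − 30 = 134 remain).
May has 31 days (134 − 31 = 103 remain).
June has 30 days (103 − 30 = 73 remain).
July has 31 days (73 − 31 = 42 remain).
August has 31 days (42 − 31 = 11 remain).
11 into September → September 11.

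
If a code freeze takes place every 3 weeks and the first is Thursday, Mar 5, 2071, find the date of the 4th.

The 4th occurrence is 3 intervals after the first: 3 × 21 = 63 days after Mar 5, 2071.
Mar has 31 days — 26 days to the end of Mar leaves 37.
Apr has 30 days (7 left).
7 days into May → May 7, 2071.

May 7, 2071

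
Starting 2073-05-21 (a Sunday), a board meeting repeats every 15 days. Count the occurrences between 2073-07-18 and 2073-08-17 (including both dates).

Occurrences land 15·i days after 2073-05-21 for i = 0, 1, 2, …
2073-07-18 is 58 days after the start; 58 ÷ 15 = 3 remainder 13; since the remainder is 13, round up to i = 4. First occurrence in the window: #5 on 2073-07-20 (4×15 = 60 days in).
2073-08-17 is 88 days after the start; 88 ÷ 15 = 5 remainder 13. Last occurrence in the window: #6 on 2073-08-04.
Occurrences #5 through #6: 2 in total.

2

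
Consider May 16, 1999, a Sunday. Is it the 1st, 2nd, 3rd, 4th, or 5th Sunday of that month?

3rd

Day 16 falls in week ⌈16/7⌉ of the month.
Days 1–7 hold the 1st Sunday, 8–14 the 2nd, 15–21 the 3rd, 22–28 the 4th, 29–31 the 5th.
16 is in the range for the 3rd.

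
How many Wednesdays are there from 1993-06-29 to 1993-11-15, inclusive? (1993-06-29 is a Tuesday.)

20

1993-06-29 is a Tuesday; the first Wednesday on or after it is 1993-06-30 (1 day later).
From 1993-06-30 to 1993-11-15: 0 + 31 + 31 + 30 + 31 + 15 = 138 days (rest of June, July, August, September, October, November).
138 ÷ 7 = 19 full weeks with remainder 5, so 19 more Wednesdays after the first → 20.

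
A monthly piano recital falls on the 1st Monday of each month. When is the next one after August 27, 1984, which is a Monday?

August 1984 starts on a Wednesday, so its 1st Monday is August 6, 1984 (5 days in).
That is not after August 27, 1984, so look at September 1984.
September 1984 starts on a Saturday, so its 1st Monday is September 3, 1984 (2 days in).

September 3, 1984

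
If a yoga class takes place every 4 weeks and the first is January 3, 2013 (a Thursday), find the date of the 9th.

The 9th occurrence is 8 intervals after the first: 8 × 28 = 224 days after January 3, 2013.
January has 31 days — 28 days to the end of January leaves 196.
February has 28 days (168 left).
March has 31 days (137 left).
April has 30 days (107 left).
May has 31 days (76 left).
June has 30 days (46 left).
July has 31 days (15 left).
15 days into August → August 15, 2013.

August 15, 2013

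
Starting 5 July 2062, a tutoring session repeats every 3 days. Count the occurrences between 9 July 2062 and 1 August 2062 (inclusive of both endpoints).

Occurrences land 3·i days after 5 July 2062 for i = 0, 1, 2, …
9 July 2062 is 4 days after the start; 4 ÷ 3 = 1 remainder 1; since the remainder is 1, round up to i = 2. First occurrence in the window: #3 on 11 July 2062 (2×3 = 6 days in).
1 August 2062 is 27 days after the start; 27 ÷ 3 = 9 remainder 0. Last occurrence in the window: #10 on 1 August 2062.
Occurrences #3 through #10: 8 in total.

8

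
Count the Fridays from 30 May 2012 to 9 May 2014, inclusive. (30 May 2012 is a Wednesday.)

102

30 May 2012 is a Wednesday; the first Friday on or after it is 1 June 2012 (2 days later).
From 1 June 2012 to 9 May 2014: 213 + 365 + 129 = 707 days (rest of 2012, 2013, to 9 May 2014 in 2014).
707 ÷ 7 = 101 full weeks with remainder 0, so 101 more Fridays after the first → 102.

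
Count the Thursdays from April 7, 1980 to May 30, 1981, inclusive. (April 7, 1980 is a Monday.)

60

April 7, 1980 is a Monday; the first Thursday on or after it is April 10, 1980 (3 days later).
From April 10, 1980 to May 30, 1981: 265 + 150 = 415 days (rest of 1980, to May 30, 1981 in 1981).
415 ÷ 7 = 59 full weeks with remainder 2, so 59 more Thursdays after the first → 60.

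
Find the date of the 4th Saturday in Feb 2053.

Feb 22, 2053

Feb 2053 begins on a Saturday, so the first Saturday is Feb 1.
The 4th Saturday is 3 weeks later: 1 + 21 = 22.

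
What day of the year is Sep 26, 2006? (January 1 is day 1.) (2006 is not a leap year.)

269

Days in months before Sep: 31 + 28 + 31 + 30 + 31 + 30 + 31 + 31 = 243.
Plus 26 days into Sep → day 269.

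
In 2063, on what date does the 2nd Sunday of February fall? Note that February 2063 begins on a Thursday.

11 February 2063

February 2063 begins on a Thursday, so the first Sunday is February 4 (3 days later).
The 2nd Sunday is 1 weeks later: 4 + 7 = 11.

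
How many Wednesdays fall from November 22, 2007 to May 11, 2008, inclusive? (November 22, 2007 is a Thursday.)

24

November 22, 2007 is a Thursday; the first Wednesday on or after it is November 28, 2007 (6 days later).
From November 28, 2007 to May 11, 2008: 2 + 31 + 31 + 29 + 31 + 30 + 11 = 165 days (rest of November, December, January, February, March, April, May).
165 ÷ 7 = 23 full weeks with remainder 4, so 23 more Wednesdays after the first → 24.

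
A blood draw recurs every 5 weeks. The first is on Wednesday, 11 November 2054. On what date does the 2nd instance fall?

The 2nd occurrence is 1 interval after the first: 1 × 35 = 35 days after 11 November 2054.
November has 30 days — 19 days to the end of November leaves 16.
16 days into December → 16 December 2054.

16 December 2054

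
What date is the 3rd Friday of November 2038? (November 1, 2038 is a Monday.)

November 2038 begins on a Monday, so the first Friday is November 5 (4 days later).
The 3rd Friday is 2 weeks later: 5 + 14 = 19.

19 November 2038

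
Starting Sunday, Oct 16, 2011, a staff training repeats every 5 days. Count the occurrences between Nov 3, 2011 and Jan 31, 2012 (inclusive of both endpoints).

18

Occurrences land 5·i days after Oct 16, 2011 for i = 0, 1, 2, …
Nov 3, 2011 is 18 days after the start; 18 ÷ 5 = 3 remainder 3; since the remainder is 3, round up to i = 4. First occurrence in the window: #5 on Nov 5, 2011 (4×5 = 20 days in).
Jan 31, 2012 is 107 days after the start; 107 ÷ 5 = 21 remainder 2. Last occurrence in the window: #22 on Jan 29, 2012.
Occurrences #5 through #22: 18 in total.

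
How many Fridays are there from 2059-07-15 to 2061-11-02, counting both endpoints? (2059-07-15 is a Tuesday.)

2059-07-15 is a Tuesday; the first Friday on or after it is 2059-07-18 (3 days later).
From 2059-07-18 to 2061-11-02: 166 + 366 + 306 = 838 days (rest of 2059, 2060, to 2061-11-02 in 2061).
838 ÷ 7 = 119 full weeks with remainder 5, so 119 more Fridays after the first → 120.

120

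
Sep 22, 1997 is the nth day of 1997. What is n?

265

Days in months before Sep: 31 + 28 + 31 + 30 + 31 + 30 + 31 + 31 = 243.
Plus 22 days into Sep → day 265.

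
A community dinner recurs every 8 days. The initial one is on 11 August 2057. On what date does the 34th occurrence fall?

The 34th occurrence is 33 intervals after the first: 33 × 8 = 264 days after 11 August 2057.
August has 31 days — 20 days to the end of August leaves 244.
September has 30 days (214 left).
October has 31 days (183 left).
November has 30 days (153 left).
December has 31 days (122 left).
January has 31 days (91 left).
February has 28 days (63 left).
March has 31 days (32 left).
April has 30 days (2 left).
2 days into May → 2 May 2058.

2 May 2058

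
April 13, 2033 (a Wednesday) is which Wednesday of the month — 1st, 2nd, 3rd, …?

2nd

Day 13 falls in week ⌈13/7⌉ of the month.
Days 1–7 hold the 1st Wednesday, 8–14 the 2nd, 15–21 the 3rd, 22–28 the 4th, 29–31 the 5th.
13 is in the range for the 2nd.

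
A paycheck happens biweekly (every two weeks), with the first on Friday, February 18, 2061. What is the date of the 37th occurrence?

July 7, 2062

The 37th occurrence is 36 intervals after the first: 36 × 14 = 504 days after February 18, 2061.
February has 28 days — 10 days to the end of February leaves 494.
From end of February to end of 2061 is 306 days (188 left).
January has 31 days (157 left).
February has 28 days (129 left).
March has 31 days (98 left).
April has 30 days (68 left).
May has 31 days (37 left).
June has 30 days (7 left).
7 days into July → July 7, 2062.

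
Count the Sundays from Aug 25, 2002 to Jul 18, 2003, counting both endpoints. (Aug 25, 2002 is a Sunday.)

47

Aug 25, 2002 is a Sunday; the first Sunday on or after it is Aug 25, 2002.
From Aug 25, 2002 to Jul 18, 2003: 128 + 199 = 327 days (rest of 2002, to Jul 18, 2003 in 2003).
327 ÷ 7 = 46 full weeks with remainder 5, so 46 more Sundays after the first → 47.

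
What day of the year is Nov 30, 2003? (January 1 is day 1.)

Days in months before Nov: 31 + 28 + 31 + 30 + 31 + 30 + 31 + 31 + 30 + 31 = 304.
Plus 30 days into Nov → day 334.

334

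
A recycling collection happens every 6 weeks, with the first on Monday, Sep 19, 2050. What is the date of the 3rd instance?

Dec 12, 2050

The 3rd occurrence is 2 intervals after the first: 2 × 42 = 84 days after Sep 19, 2050.
Sep has 30 days — 11 days to the end of Sep leaves 73.
Oct has 31 days (42 left).
Nov has 30 days (12 left).
12 days into Dec → Dec 12, 2050.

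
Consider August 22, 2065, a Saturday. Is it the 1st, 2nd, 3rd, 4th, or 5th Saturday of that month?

4th

Day 22 falls in week ⌈22/7⌉ of the month.
Days 1–7 hold the 1st Saturday, 8–14 the 2nd, 15–21 the 3rd, 22–28 the 4th, 29–31 the 5th.
22 is in the range for the 4th.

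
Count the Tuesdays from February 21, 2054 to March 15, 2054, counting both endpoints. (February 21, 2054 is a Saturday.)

February 21, 2054 is a Saturday; the first Tuesday on or after it is February 24, 2054 (3 days later).
From February 24, 2054 to March 15, 2054: 4 + 15 = 19 days (rest of February, March).
19 ÷ 7 = 2 full weeks with remainder 5, so 2 more Tuesdays after the first → 3.

3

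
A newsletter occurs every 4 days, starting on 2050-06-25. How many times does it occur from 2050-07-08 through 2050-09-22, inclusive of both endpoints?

Occurrences land 4·i days after 2050-06-25 for i = 0, 1, 2, …
2050-07-08 is 13 days after the start; 13 ÷ 4 = 3 remainder 1; since the remainder is 1, round up to i = 4. First occurrence in the window: #5 on 2050-07-11 (4×4 = 16 days in).
2050-09-22 is 89 days after the start; 89 ÷ 4 = 22 remainder 1. Last occurrence in the window: #23 on 2050-09-21.
Occurrences #5 through #23: 19 in total.

19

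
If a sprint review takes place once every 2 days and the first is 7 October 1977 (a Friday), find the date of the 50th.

The 50th occurrence is 49 intervals after the first: 49 × 2 = 98 days after 7 October 1977.
October has 31 days — 24 days to the end of October leaves 74.
November has 30 days (44 left).
December has 31 days (13 left).
13 days into January → 13 January 1978.

13 January 1978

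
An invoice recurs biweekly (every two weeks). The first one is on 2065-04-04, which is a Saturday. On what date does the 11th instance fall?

The 11th occurrence is 10 intervals after the first: 10 × 14 = 140 days after 2065-04-04.
April has 30 days — 26 days to the end of April leaves 114.
May has 31 days (83 left).
June has 30 days (53 left).
July has 31 days (22 left).
22 days into August → 2065-08-22.

2065-08-22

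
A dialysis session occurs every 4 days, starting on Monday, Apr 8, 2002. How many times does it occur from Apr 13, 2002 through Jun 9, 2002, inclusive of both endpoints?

14

Occurrences land 4·i days after Apr 8, 2002 for i = 0, 1, 2, …
Apr 13, 2002 is 5 days after the start; 5 ÷ 4 = 1 remainder 1; since the remainder is 1, round up to i = 2. First occurrence in the window: #3 on Apr 16, 2002 (2×4 = 8 days in).
Jun 9, 2002 is 62 days after the start; 62 ÷ 4 = 15 remainder 2. Last occurrence in the window: #16 on Jun 7, 2002.
Occurrences #3 through #16: 14 in total.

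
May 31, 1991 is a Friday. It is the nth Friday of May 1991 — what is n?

5th

Day 31 falls in week ⌈31/7⌉ of the month.
Days 1–7 hold the 1st Friday, 8–14 the 2nd, 15–21 the 3rd, 22–28 the 4th, 29–31 the 5th.
31 is in the range for the 5th.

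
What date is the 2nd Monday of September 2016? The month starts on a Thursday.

September 12, 2016

September 2016 begins on a Thursday, so the first Monday is September 5 (4 days later).
The 2nd Monday is 1 weeks later: 5 + 7 = 12.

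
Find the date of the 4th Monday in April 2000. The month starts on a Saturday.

April 24, 2000

April 2000 begins on a Saturday, so the first Monday is April 3 (2 days later).
The 4th Monday is 3 weeks later: 3 + 21 = 24.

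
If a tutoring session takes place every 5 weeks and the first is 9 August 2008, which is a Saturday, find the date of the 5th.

27 December 2008

The 5th occurrence is 4 intervals after the first: 4 × 35 = 140 days after 9 August 2008.
August has 31 days — 22 days to the end of August leaves 118.
September has 30 days (88 left).
October has 31 days (57 left).
November has 30 days (27 left).
27 days into December → 27 December 2008.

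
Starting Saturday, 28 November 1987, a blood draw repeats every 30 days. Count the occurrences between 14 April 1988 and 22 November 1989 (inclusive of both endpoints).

20

Occurrences land 30·i days after 28 November 1987 for i = 0, 1, 2, …
14 April 1988 is 138 days after the start; 138 ÷ 30 = 4 remainder 18; since the remainder is 18, round up to i = 5. First occurrence in the window: #6 on 26 April 1988 (5×30 = 150 days in).
22 November 1989 is 725 days after the start; 725 ÷ 30 = 24 remainder 5. Last occurrence in the window: #25 on 17 November 1989.
Occurrences #6 through #25: 20 in total.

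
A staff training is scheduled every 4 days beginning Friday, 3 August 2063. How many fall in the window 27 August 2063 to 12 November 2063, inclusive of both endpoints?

Occurrences land 4·i days after 3 August 2063 for i = 0, 1, 2, …
27 August 2063 is 24 days after the start; 24 ÷ 4 = 6 remainder 0. First occurrence in the window: #7 on 27 August 2063 (6×4 = 24 days in).
12 November 2063 is 101 days after the start; 101 ÷ 4 = 25 remainder 1. Last occurrence in the window: #26 on 11 November 2063.
Occurrences #7 through #26: 20 in total.

20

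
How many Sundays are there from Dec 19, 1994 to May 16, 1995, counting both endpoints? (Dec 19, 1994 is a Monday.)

21

Dec 19, 1994 is a Monday; the first Sunday on or after it is Dec 25, 1994 (6 days later).
From Dec 25, 1994 to May 16, 1995: 6 + 31 + 28 + 31 + 30 + 16 = 142 days (rest of Dec, Jan, Feb, Mar, Apr, May).
142 ÷ 7 = 20 full weeks with remainder 2, so 20 more Sundays after the first → 21.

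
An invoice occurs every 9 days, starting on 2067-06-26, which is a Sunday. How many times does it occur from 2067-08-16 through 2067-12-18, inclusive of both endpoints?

14

Occurrences land 9·i days after 2067-06-26 for i = 0, 1, 2, …
2067-08-16 is 51 days after the start; 51 ÷ 9 = 5 remainder 6; since the remainder is 6, round up to i = 6. First occurrence in the window: #7 on 2067-08-19 (6×9 = 54 days in).
2067-12-18 is 175 days after the start; 175 ÷ 9 = 19 remainder 4. Last occurrence in the window: #20 on 2067-12-14.
Occurrences #7 through #20: 14 in total.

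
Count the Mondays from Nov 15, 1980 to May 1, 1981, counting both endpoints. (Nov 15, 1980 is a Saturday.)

Nov 15, 1980 is a Saturday; the first Monday on or after it is Nov 17, 1980 (2 days later).
From Nov 17, 1980 to May 1, 1981: 13 + 31 + 31 + 28 + 31 + 30 + 1 = 165 days (rest of Nov, Dec, Jan, Feb, Mar, Apr, May).
165 ÷ 7 = 23 full weeks with remainder 4, so 23 more Mondays after the first → 24.

24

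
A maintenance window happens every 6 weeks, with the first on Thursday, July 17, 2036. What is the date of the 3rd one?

The 3rd occurrence is 2 intervals after the first: 2 × 42 = 84 days after July 17, 2036.
July has 31 days — 14 days to the end of July leaves 70.
August has 31 days (39 left).
September has 30 days (9 left).
9 days into October → October 9, 2036.

October 9, 2036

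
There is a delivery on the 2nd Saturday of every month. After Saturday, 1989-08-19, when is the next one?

August 1989 starts on a Tuesday; its first Saturday is the 5th, so the 2nd Saturday is the 12th — 1989-08-12.
That is not after 1989-08-19, so look at September 1989.
September 1989 starts on a Friday; its first Saturday is the 2nd, so the 2nd Saturday is the 9th — 1989-09-09.

1989-09-09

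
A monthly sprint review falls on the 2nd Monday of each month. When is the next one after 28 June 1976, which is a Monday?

June 1976 starts on a Tuesday; its first Monday is the 7th, so the 2nd Monday is the 14th — 14 June 1976.
That is not after 28 June 1976, so look at July 1976.
July 1976 starts on a Thursday; its first Monday is the 5th, so the 2nd Monday is the 12th — 12 July 1976.

12 July 1976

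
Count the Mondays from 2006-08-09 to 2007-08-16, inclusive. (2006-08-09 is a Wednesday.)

53

2006-08-09 is a Wednesday; the first Monday on or after it is 2006-08-14 (5 days later).
From 2006-08-14 to 2007-08-16: 139 + 228 = 367 days (rest of 2006, to 2007-08-16 in 2007).
367 ÷ 7 = 52 full weeks with remainder 3, so 52 more Mondays after the first → 53.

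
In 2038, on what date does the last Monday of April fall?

2038-04-26

The first Monday of April 2038 is April 5.
April 2038 has 30 days. Adding weeks: 5, 12, 19, 26 — the last one ≤ 30 is the 26th.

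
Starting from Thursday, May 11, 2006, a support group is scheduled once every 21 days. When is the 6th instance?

The 6th occurrence is 5 intervals after the first: 5 × 21 = 105 days after May 11, 2006.
May has 31 days — 20 days to the end of May leaves 85.
June has 30 days (55 left).
July has 31 days (24 left).
24 days into August → August 24, 2006.

August 24, 2006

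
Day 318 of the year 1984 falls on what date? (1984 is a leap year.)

Nov 13, 1984

Jan has 31 days (318 − 31 = 287 remain).
Feb has 29 days (287 − 29 = 258 remain).
Mar has 31 days (258 − 31 = 227 remain).
Apr has 30 days (227 − 30 = 197 remain).
May has 31 days (197 − 31 = 166 remain).
Jun has 30 days (166 − 30 = 136 remain).
Jul has 31 days (136 − 31 = 105 remain).
Aug has 31 days (105 − 31 = 74 remain).
Sep has 30 days (74 − 30 = 44 remain).
Oct has 31 days (44 − 31 = 13 remain).
13 into Nov → Nov 13.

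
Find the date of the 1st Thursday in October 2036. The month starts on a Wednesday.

October 2036 begins on a Wednesday, so the first Thursday is October 2 (1 day later).

2 October 2036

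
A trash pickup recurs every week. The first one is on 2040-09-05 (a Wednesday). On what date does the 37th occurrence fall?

2041-05-15

The 37th occurrence is 36 intervals after the first: 36 × 7 = 252 days after 2040-09-05.
September has 30 days — 25 days to the end of September leaves 227.
October has 31 days (196 left).
November has 30 days (166 left).
December has 31 days (135 left).
January has 31 days (104 left).
February has 28 days (76 left).
March has 31 days (45 left).
April has 30 days (15 left).
15 days into May → 2041-05-15.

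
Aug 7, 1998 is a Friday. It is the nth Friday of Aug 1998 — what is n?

Day 7 falls in week ⌈7/7⌉ of the month.
Days 1–7 hold the 1st Friday, 8–14 the 2nd, 15–21 the 3rd, 22–28 the 4th, 29–31 the 5th.
7 is in the range for the 1st.

1st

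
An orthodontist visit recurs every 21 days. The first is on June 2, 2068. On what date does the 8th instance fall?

The 8th occurrence is 7 intervals after the first: 7 × 21 = 147 days after June 2, 2068.
June has 30 days — 28 days to the end of June leaves 119.
July has 31 days (88 left).
August has 31 days (57 left).
September has 30 days (27 left).
27 days into October → October 27, 2068.

October 27, 2068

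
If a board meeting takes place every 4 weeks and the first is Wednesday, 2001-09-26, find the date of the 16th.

The 16th occurrence is 15 intervals after the first: 15 × 28 = 420 days after 2001-09-26.
September has 30 days — 4 days to the end of September leaves 416.
From end of September to end of 2001 is 92 days (324 left).
January has 31 days (293 left).
February has 28 days (265 left).
March has 31 days (234 left).
April has 30 days (204 left).
May has 31 days (173 left).
June has 30 days (143 left).
July has 31 days (112 left).
August has 31 days (81 left).
September has 30 days (51 left).
October has 31 days (20 left).
20 days into November → 2002-11-20.

2002-11-20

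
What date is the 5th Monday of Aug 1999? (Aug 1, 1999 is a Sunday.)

Aug 1999 begins on a Sunday, so the first Monday is Aug 2 (1 day later).
The 5th Monday is 4 weeks later: 2 + 28 = 30.

Aug 30, 1999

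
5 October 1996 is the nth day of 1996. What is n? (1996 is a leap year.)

Days in months before October: 31 + 29 + 31 + 30 + 31 + 30 + 31 + 31 + 30 = 274.
Plus 5 days into October → day 279.

279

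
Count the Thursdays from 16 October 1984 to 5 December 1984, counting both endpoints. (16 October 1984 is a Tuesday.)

7

16 October 1984 is a Tuesday; the first Thursday on or after it is 18 October 1984 (2 days later).
From 18 October 1984 to 5 December 1984: 13 + 30 + 5 = 48 days (rest of October, November, December).
48 ÷ 7 = 6 full weeks with remainder 6, so 6 more Thursdays after the first → 7.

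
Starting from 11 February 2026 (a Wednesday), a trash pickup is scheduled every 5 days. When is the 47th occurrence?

29 September 2026

The 47th occurrence is 46 intervals after the first: 46 × 5 = 230 days after 11 February 2026.
February has 28 days — 17 days to the end of February leaves 213.
March has 31 days (182 left).
April has 30 days (152 left).
May has 31 days (121 left).
June has 30 days (91 left).
July has 31 days (60 left).
August has 31 days (29 left).
29 days into September → 29 September 2026.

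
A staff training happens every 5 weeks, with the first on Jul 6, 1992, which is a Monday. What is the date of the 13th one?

The 13th occurrence is 12 intervals after the first: 12 × 35 = 420 days after Jul 6, 1992.
Jul has 31 days — 25 days to the end of Jul leaves 395.
Aug has 31 days (364 left).
Sep has 30 days (334 left).
Oct has 31 days (303 left).
Nov has 30 days (273 left).
Dec has 31 days (242 left).
Jan has 31 days (211 left).
Feb has 28 days (183 left).
Mar has 31 days (152 left).
Apr has 30 days (122 left).
May has 31 days (91 left).
Jun has 30 days (61 left).
Jul has 31 days (30 left).
30 days into Aug → Aug 30, 1993.

Aug 30, 1993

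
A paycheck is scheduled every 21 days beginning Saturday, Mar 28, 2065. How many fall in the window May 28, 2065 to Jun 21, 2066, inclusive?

19

Occurrences land 21·i days after Mar 28, 2065 for i = 0, 1, 2, …
May 28, 2065 is 61 days after the start; 61 ÷ 21 = 2 remainder 19; since the remainder is 19, round up to i = 3. First occurrence in the window: #4 on May 30, 2065 (3×21 = 63 days in).
Jun 21, 2066 is 450 days after the start; 450 ÷ 21 = 21 remainder 9. Last occurrence in the window: #22 on Jun 12, 2066.
Occurrences #4 through #22: 19 in total.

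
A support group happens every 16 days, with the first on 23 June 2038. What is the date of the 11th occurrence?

30 November 2038

The 11th occurrence is 10 intervals after the first: 10 × 16 = 160 days after 23 June 2038.
June has 30 days — 7 days to the end of June leaves 153.
July has 31 days (122 left).
August has 31 days (91 left).
September has 30 days (61 left).
October has 31 days (30 left).
30 days into November → 30 November 2038.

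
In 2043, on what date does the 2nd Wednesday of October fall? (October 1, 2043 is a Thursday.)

October 2043 begins on a Thursday, so the first Wednesday is October 7 (6 days later).
The 2nd Wednesday is 1 weeks later: 7 + 7 = 14.

October 14, 2043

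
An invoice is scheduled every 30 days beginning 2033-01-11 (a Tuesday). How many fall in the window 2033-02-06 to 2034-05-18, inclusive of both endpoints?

Occurrences land 30·i days after 2033-01-11 for i = 0, 1, 2, …
2033-02-06 is 26 days after the start; 26 ÷ 30 = 0 remainder 26; since the remainder is 26, round up to i = 1. First occurrence in the window: #2 on 2033-02-10 (1×30 = 30 days in).
2034-05-18 is 492 days after the start; 492 ÷ 30 = 16 remainder 12. Last occurrence in the window: #17 on 2034-05-06.
Occurrences #2 through #17: 16 in total.

16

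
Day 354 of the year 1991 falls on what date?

January has 31 days (354 − 31 = 323 remain).
February has 28 days (323 − 28 = 295 remain).
March has 31 days (295 − 31 = 264 remain).
April has 30 days (264 − 30 = 234 remain).
May has 31 days (234 − 31 = 203 remain).
June has 30 days (203 − 30 = 173 remain).
July has 31 days (173 − 31 = 142 remain).
August has 31 days (142 − 31 = 111 remain).
September has 30 days (111 − 30 = 81 remain).
October has 31 days (81 − 31 = 50 remain).
November has 30 days (50 − 30 = 20 remain).
20 into December → December 20.

December 20, 1991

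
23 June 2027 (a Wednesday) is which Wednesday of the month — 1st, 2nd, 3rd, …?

Day 23 falls in week ⌈23/7⌉ of the month.
Days 1–7 hold the 1st Wednesday, 8–14 the 2nd, 15–21 the 3rd, 22–28 the 4th, 29–31 the 5th.
23 is in the range for the 4th.

4th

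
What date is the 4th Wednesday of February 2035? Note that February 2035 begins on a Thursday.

February 2035 begins on a Thursday, so the first Wednesday is February 7 (6 days later).
The 4th Wednesday is 3 weeks later: 7 + 21 = 28.

2035-02-28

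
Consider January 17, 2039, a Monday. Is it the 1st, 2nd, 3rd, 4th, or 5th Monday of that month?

3rd

Day 17 falls in week ⌈17/7⌉ of the month.
Days 1–7 hold the 1st Monday, 8–14 the 2nd, 15–21 the 3rd, 22–28 the 4th, 29–31 the 5th.
17 is in the range for the 3rd.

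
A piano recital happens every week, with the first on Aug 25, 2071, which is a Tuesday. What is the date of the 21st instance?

Jan 12, 2072

The 21st occurrence is 20 intervals after the first: 20 × 7 = 140 days after Aug 25, 2071.
Aug has 31 days — 6 days to the end of Aug leaves 134.
Sep has 30 days (104 left).
Oct has 31 days (73 left).
Nov has 30 days (43 left).
Dec has 31 days (12 left).
12 days into Jan → Jan 12, 2072.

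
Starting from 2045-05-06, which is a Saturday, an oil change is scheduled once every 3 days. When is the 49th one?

2045-09-27

The 49th occurrence is 48 intervals after the first: 48 × 3 = 144 days after 2045-05-06.
May has 31 days — 25 days to the end of May leaves 119.
June has 30 days (89 left).
July has 31 days (58 left).
August has 31 days (27 left).
27 days into September → 2045-09-27.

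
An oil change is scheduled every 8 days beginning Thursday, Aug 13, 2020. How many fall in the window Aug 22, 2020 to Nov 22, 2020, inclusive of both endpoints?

11

Occurrences land 8·i days after Aug 13, 2020 for i = 0, 1, 2, …
Aug 22, 2020 is 9 days after the start; 9 ÷ 8 = 1 remainder 1; since the remainder is 1, round up to i = 2. First occurrence in the window: #3 on Aug 29, 2020 (2×8 = 16 days in).
Nov 22, 2020 is 101 days after the start; 101 ÷ 8 = 12 remainder 5. Last occurrence in the window: #13 on Nov 17, 2020.
Occurrences #3 through #13: 11 in total.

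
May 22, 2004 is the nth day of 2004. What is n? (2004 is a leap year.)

143

Days in months before May: 31 + 29 + 31 + 30 = 121.
Plus 22 days into May → day 143.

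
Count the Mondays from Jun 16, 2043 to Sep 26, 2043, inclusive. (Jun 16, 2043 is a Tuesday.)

14

Jun 16, 2043 is a Tuesday; the first Monday on or after it is Jun 22, 2043 (6 days later).
From Jun 22, 2043 to Sep 26, 2043: 8 + 31 + 31 + 26 = 96 days (rest of Jun, Jul, Aug, Sep).
96 ÷ 7 = 13 full weeks with remainder 5, so 13 more Mondays after the first → 14.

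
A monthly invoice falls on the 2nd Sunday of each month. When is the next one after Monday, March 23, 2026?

April 12, 2026

March 2026 starts on a Sunday; its first Sunday is the 1st, so the 2nd Sunday is the 8th — March 8, 2026.
That is not after March 23, 2026, so look at April 2026.
April 2026 starts on a Wednesday; its first Sunday is the 5th, so the 2nd Sunday is the 12th — April 12, 2026.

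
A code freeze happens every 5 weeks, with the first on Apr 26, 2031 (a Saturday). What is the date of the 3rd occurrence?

The 3rd occurrence is 2 intervals after the first: 2 × 35 = 70 days after Apr 26, 2031.
Apr has 30 days — 4 days to the end of Apr leaves 66.
May has 31 days (35 left).
Jun has 30 days (5 left).
5 days into Jul → Jul 5, 2031.

Jul 5, 2031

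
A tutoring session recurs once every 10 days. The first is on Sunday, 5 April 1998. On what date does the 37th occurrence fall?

31 March 1999

The 37th occurrence is 36 intervals after the first: 36 × 10 = 360 days after 5 April 1998.
April has 30 days — 25 days to the end of April leaves 335.
May has 31 days (304 left).
June has 30 days (274 left).
July has 31 days (243 left).
August has 31 days (212 left).
September has 30 days (182 left).
October has 31 days (151 left).
November has 30 days (121 left).
December has 31 days (90 left).
January has 31 days (59 left).
February has 28 days (31 left).
31 days into March → 31 March 1999.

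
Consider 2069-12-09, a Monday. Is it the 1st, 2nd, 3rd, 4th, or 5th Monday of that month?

Day 9 falls in week ⌈9/7⌉ of the month.
Days 1–7 hold the 1st Monday, 8–14 the 2nd, 15–21 the 3rd, 22–28 the 4th, 29–31 the 5th.
9 is in the range for the 2nd.

2nd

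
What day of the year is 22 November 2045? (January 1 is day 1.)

326

Days in months before November: 31 + 28 + 31 + 30 + 31 + 30 + 31 + 31 + 30 + 31 = 304.
Plus 22 days into November → day 326.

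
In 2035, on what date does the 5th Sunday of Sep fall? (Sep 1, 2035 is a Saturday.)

Sep 2035 begins on a Saturday, so the first Sunday is Sep 2 (1 day later).
The 5th Sunday is 4 weeks later: 2 + 28 = 30.

Sep 30, 2035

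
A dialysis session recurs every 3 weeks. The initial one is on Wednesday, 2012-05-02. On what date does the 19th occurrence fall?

2013-05-15

The 19th occurrence is 18 intervals after the first: 18 × 21 = 378 days after 2012-05-02.
May has 31 days — 29 days to the end of May leaves 349.
June has 30 days (319 left).
July has 31 days (288 left).
August has 31 days (257 left).
September has 30 days (227 left).
October has 31 days (196 left).
November has 30 days (166 left).
December has 31 days (135 left).
January has 31 days (104 left).
February has 28 days (76 left).
March has 31 days (45 left).
April has 30 days (15 left).
15 days into May → 2013-05-15.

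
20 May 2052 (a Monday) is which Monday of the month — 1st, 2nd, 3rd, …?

Day 20 falls in week ⌈20/7⌉ of the month.
Days 1–7 hold the 1st Monday, 8–14 the 2nd, 15–21 the 3rd, 22–28 the 4th, 29–31 the 5th.
20 is in the range for the 3rd.

3rd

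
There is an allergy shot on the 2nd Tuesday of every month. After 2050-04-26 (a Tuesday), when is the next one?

April 2050 starts on a Friday; its first Tuesday is the 5th, so the 2nd Tuesday is the 12th — 2050-04-12.
That is not after 2050-04-26, so look at May 2050.
May 2050 starts on a Sunday; its first Tuesday is the 3rd, so the 2nd Tuesday is the 10th — 2050-05-10.

2050-05-10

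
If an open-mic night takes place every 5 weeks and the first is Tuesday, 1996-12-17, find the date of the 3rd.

1997-02-25

The 3rd occurrence is 2 intervals after the first: 2 × 35 = 70 days after 1996-12-17.
December has 31 days — 14 days to the end of December leaves 56.
January has 31 days (25 left).
25 days into February → 1997-02-25.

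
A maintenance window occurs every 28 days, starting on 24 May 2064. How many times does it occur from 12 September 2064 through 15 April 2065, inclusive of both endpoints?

Occurrences land 28·i days after 24 May 2064 for i = 0, 1, 2, …
12 September 2064 is 111 days after the start; 111 ÷ 28 = 3 remainder 27; since the remainder is 27, round up to i = 4. First occurrence in the window: #5 on 13 September 2064 (4×28 = 112 days in).
15 April 2065 is 326 days after the start; 326 ÷ 28 = 11 remainder 18. Last occurrence in the window: #12 on 28 March 2065.
Occurrences #5 through #12: 8 in total.

8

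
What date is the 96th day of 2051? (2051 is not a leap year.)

January has 31 days (96 − 31 = 65 remain).
February has 28 days (65 − 28 = 37 remain).
March has 31 days (37 − 31 = 6 remain).
6 into April → April 6.

6 April 2051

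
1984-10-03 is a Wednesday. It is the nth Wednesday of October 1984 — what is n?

Day 3 falls in week ⌈3/7⌉ of the month.
Days 1–7 hold the 1st Wednesday, 8–14 the 2nd, 15–21 the 3rd, 22–28 the 4th, 29–31 the 5th.
3 is in the range for the 1st.

1st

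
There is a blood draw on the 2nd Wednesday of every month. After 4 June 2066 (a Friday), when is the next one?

June 2066 starts on a Tuesday; its first Wednesday is the 2nd, so the 2nd Wednesday is the 9th — 9 June 2066.
9 June 2066 is after 4 June 2066, so that is the next one.

9 June 2066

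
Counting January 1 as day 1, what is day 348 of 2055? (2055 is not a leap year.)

January has 31 days (348 − 31 = 317 remain).
February has 28 days (317 − 28 = 289 remain).
March has 31 days (289 − 31 = 258 remain).
April has 30 days (258 − 30 = 228 remain).
May has 31 days (228 − 31 = 197 remain).
June has 30 days (197 − 30 = 167 remain).
July has 31 days (167 − 31 = 136 remain).
August has 31 days (136 − 31 = 105 remain).
September has 30 days (105 − 30 = 75 remain).
October has 31 days (75 − 31 = 44 remain).
November has 30 days (44 − 30 = 14 remain).
14 into December → December 14.

December 14, 2055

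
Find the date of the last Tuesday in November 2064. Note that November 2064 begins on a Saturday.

November 2064 begins on a Saturday, so the first Tuesday is November 4 (3 days later).
November 2064 has 30 days. Adding weeks: 4, 11, 18, 25 — the last one ≤ 30 is the 25th.

25 November 2064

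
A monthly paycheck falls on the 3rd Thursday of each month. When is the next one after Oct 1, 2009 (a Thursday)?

Oct 15, 2009

Oct 2009 starts on a Thursday; its first Thursday is the 1st, so the 3rd Thursday is the 15th — Oct 15, 2009.
Oct 15, 2009 is after Oct 1, 2009, so that is the next one.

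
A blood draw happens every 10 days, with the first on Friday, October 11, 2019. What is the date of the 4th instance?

November 10, 2019

The 4th occurrence is 3 intervals after the first: 3 × 10 = 30 days after October 11, 2019.
October has 31 days — 20 days to the end of October leaves 10.
10 days into November → November 10, 2019.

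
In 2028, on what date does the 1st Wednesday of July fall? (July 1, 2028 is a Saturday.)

2028-07-05

July 2028 begins on a Saturday, so the first Wednesday is July 5 (4 days later).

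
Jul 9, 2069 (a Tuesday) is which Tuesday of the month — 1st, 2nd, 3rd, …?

Day 9 falls in week ⌈9/7⌉ of the month.
Days 1–7 hold the 1st Tuesday, 8–14 the 2nd, 15–21 the 3rd, 22–28 the 4th, 29–31 the 5th.
9 is in the range for the 2nd.

2nd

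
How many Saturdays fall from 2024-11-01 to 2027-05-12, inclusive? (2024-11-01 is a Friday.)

132

2024-11-01 is a Friday; the first Saturday on or after it is 2024-11-02 (1 day later).
From 2024-11-02 to 2027-05-12: 59 + 365 + 365 + 132 = 921 days (rest of 2024, 2025, 2026, to 2027-05-12 in 2027).
921 ÷ 7 = 131 full weeks with remainder 4, so 131 more Saturdays after the first → 132.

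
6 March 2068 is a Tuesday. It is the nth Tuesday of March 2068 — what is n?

1st

Day 6 falls in week ⌈6/7⌉ of the month.
Days 1–7 hold the 1st Tuesday, 8–14 the 2nd, 15–21 the 3rd, 22–28 the 4th, 29–31 the 5th.
6 is in the range for the 1st.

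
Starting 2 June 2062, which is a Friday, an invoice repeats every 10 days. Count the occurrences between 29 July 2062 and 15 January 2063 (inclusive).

Occurrences land 10·i days after 2 June 2062 for i = 0, 1, 2, …
29 July 2062 is 57 days after the start; 57 ÷ 10 = 5 remainder 7; since the remainder is 7, round up to i = 6. First occurrence in the window: #7 on 1 August 2062 (6×10 = 60 days in).
15 January 2063 is 227 days after the start; 227 ÷ 10 = 22 remainder 7. Last occurrence in the window: #23 on 8 January 2063.
Occurrences #7 through #23: 17 in total.

17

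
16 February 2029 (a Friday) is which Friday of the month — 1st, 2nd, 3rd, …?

3rd

Day 16 falls in week ⌈16/7⌉ of the month.
Days 1–7 hold the 1st Friday, 8–14 the 2nd, 15–21 the 3rd, 22–28 the 4th, 29–31 the 5th.
16 is in the range for the 3rd.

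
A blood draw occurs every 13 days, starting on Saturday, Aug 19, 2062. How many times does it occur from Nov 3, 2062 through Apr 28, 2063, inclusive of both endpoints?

14

Occurrences land 13·i days after Aug 19, 2062 for i = 0, 1, 2, …
Nov 3, 2062 is 76 days after the start; 76 ÷ 13 = 5 remainder 11; since the remainder is 11, round up to i = 6. First occurrence in the window: #7 on Nov 5, 2062 (6×13 = 78 days in).
Apr 28, 2063 is 252 days after the start; 252 ÷ 13 = 19 remainder 5. Last occurrence in the window: #20 on Apr 23, 2063.
Occurrences #7 through #20: 14 in total.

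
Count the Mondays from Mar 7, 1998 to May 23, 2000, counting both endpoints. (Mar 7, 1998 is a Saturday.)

116

Mar 7, 1998 is a Saturday; the first Monday on or after it is Mar 9, 1998 (2 days later).
From Mar 9, 1998 to May 23, 2000: 297 + 365 + 144 = 806 days (rest of 1998, 1999, to May 23, 2000 in 2000).
806 ÷ 7 = 115 full weeks with remainder 1, so 115 more Mondays after the first → 116.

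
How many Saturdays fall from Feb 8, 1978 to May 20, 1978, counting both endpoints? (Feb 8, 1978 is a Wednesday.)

15

Feb 8, 1978 is a Wednesday; the first Saturday on or after it is Feb 11, 1978 (3 days later).
From Feb 11, 1978 to May 20, 1978: 17 + 31 + 30 + 20 = 98 days (rest of Feb, Mar, Apr, May).
98 ÷ 7 = 14 full weeks with remainder 0, so 14 more Saturdays after the first → 15.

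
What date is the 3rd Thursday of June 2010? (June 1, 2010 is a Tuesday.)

2010-06-17

June 2010 begins on a Tuesday, so the first Thursday is June 3 (2 days later).
The 3rd Thursday is 2 weeks later: 3 + 14 = 17.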